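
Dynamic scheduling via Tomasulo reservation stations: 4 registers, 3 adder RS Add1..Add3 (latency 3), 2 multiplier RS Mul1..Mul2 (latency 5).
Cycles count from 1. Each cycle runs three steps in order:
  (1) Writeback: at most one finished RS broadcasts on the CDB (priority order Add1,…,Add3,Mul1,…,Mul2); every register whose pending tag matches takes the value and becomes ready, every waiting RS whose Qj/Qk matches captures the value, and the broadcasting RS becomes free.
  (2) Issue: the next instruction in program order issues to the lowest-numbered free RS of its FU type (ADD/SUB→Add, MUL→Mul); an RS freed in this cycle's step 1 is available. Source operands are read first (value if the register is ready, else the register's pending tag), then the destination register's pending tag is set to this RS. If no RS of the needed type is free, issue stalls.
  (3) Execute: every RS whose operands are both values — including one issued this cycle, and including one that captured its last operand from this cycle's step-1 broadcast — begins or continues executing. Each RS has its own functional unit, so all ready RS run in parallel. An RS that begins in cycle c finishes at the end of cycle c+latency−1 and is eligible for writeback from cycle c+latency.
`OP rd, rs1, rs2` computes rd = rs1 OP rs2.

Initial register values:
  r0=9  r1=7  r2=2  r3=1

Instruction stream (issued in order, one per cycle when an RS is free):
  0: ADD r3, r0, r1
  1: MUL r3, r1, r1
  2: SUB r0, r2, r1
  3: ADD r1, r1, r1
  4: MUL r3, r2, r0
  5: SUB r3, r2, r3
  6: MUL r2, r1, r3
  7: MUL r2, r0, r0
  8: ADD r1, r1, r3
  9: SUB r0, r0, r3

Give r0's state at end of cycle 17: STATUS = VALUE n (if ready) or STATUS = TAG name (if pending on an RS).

STATUS = TAG Add3

c1: issue ADD r3<-Add1 | r0:9,r1:7,r2:2,r3:Add1
c2: issue MUL r3<-Mul1 | r0:9,r1:7,r2:2,r3:Mul1
c3: issue SUB r0<-Add2 | r0:Add2,r1:7,r2:2,r3:Mul1
c4: CDB Add1=16; issue ADD r1<-Add1 | r0:Add2,r1:Add1,r2:2,r3:Mul1
c5: issue MUL r3<-Mul2 | r0:Add2,r1:Add1,r2:2,r3:Mul2
c6: CDB Add2=-5; issue SUB r3<-Add2 | r0:-5,r1:Add1,r2:2,r3:Add2
c7: CDB Add1=14; stall | r0:-5,r1:14,r2:2,r3:Add2
c8: CDB Mul1=49; issue MUL r2<-Mul1 | r0:-5,r1:14,r2:Mul1,r3:Add2
c9: stall | r0:-5,r1:14,r2:Mul1,r3:Add2
c10: stall | r0:-5,r1:14,r2:Mul1,r3:Add2
c11: CDB Mul2=-10; issue MUL r2<-Mul2 | r0:-5,r1:14,r2:Mul2,r3:Add2
c12: issue ADD r1<-Add1 | r0:-5,r1:Add1,r2:Mul2,r3:Add2
c13: issue SUB r0<-Add3 | r0:Add3,r1:Add1,r2:Mul2,r3:Add2
c14: CDB Add2=12 | r0:Add3,r1:Add1,r2:Mul2,r3:12
c15: - | r0:Add3,r1:Add1,r2:Mul2,r3:12
c16: CDB Mul2=25 | r0:Add3,r1:Add1,r2:25,r3:12
c17: CDB Add1=26 | r0:Add3,r1:26,r2:25,r3:12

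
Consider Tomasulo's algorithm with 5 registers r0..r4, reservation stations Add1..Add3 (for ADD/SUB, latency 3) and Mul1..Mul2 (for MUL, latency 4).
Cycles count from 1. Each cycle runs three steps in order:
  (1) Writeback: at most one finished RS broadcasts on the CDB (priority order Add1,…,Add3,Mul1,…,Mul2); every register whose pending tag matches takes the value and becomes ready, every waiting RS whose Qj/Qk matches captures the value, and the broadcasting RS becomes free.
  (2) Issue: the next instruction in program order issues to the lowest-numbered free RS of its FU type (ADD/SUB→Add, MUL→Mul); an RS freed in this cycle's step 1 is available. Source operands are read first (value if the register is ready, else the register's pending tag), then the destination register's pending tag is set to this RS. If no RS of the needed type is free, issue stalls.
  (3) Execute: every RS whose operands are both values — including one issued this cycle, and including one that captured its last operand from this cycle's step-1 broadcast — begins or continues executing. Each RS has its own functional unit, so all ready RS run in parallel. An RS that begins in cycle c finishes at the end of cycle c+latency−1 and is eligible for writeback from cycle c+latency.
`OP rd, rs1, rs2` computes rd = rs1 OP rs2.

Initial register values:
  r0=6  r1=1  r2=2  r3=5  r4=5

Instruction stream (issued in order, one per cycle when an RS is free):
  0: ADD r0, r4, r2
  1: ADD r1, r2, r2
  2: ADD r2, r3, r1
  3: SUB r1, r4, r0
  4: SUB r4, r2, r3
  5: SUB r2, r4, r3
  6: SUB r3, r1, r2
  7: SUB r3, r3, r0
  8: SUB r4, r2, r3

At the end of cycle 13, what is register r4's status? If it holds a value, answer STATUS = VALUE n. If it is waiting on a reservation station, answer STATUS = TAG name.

  c1: issue ADD r0<-Add1  regs: r0:Add1,r1:1,r2:2,r3:5,r4:5
  c2: issue ADD r1<-Add2  regs: r0:Add1,r1:Add2,r2:2,r3:5,r4:5
  c3: issue ADD r2<-Add3  regs: r0:Add1,r1:Add2,r2:Add3,r3:5,r4:5
  c4: CDB Add1=7; issue SUB r1<-Add1  regs: r0:7,r1:Add1,r2:Add3,r3:5,r4:5
  c5: CDB Add2=4; issue SUB r4<-Add2  regs: r0:7,r1:Add1,r2:Add3,r3:5,r4:Add2
  c6: stall  regs: r0:7,r1:Add1,r2:Add3,r3:5,r4:Add2
  c7: CDB Add1=-2; issue SUB r2<-Add1  regs: r0:7,r1:-2,r2:Add1,r3:5,r4:Add2
  c8: CDB Add3=9; issue SUB r3<-Add3  regs: r0:7,r1:-2,r2:Add1,r3:Add3,r4:Add2
  c9: stall  regs: r0:7,r1:-2,r2:Add1,r3:Add3,r4:Add2
  c10: stall  regs: r0:7,r1:-2,r2:Add1,r3:Add3,r4:Add2
  c11: CDB Add2=4; issue SUB r3<-Add2  regs: r0:7,r1:-2,r2:Add1,r3:Add2,r4:4
  c12: stall  regs: r0:7,r1:-2,r2:Add1,r3:Add2,r4:4
  c13: stall  regs: r0:7,r1:-2,r2:Add1,r3:Add2,r4:4

STATUS = VALUE 4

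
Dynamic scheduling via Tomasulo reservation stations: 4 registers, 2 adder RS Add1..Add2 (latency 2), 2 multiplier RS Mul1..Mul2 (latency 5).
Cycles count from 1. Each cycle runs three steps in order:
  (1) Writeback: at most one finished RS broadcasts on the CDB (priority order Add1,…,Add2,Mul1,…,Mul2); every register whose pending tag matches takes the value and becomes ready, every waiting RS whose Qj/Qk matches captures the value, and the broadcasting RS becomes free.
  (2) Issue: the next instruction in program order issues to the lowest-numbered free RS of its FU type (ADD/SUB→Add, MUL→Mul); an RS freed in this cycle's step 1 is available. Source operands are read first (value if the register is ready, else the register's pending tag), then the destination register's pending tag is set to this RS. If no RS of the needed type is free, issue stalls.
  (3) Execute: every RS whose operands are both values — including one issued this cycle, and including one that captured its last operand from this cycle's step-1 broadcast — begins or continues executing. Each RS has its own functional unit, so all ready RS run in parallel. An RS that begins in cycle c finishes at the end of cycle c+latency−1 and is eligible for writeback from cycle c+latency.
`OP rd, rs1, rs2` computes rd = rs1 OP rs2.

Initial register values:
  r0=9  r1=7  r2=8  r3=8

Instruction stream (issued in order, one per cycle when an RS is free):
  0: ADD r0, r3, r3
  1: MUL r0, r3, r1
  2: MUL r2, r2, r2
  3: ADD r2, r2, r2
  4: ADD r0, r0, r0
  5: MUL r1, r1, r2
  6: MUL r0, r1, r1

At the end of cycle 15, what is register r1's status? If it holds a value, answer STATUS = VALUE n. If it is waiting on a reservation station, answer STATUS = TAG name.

STATUS = VALUE 896

  c1: issue ADD r0<-Add1  regs: r0:Add1,r1:7,r2:8,r3:8
  c2: issue MUL r0<-Mul1  regs: r0:Mul1,r1:7,r2:8,r3:8
  c3: CDB Add1=16; issue MUL r2<-Mul2  regs: r0:Mul1,r1:7,r2:Mul2,r3:8
  c4: issue ADD r2<-Add1  regs: r0:Mul1,r1:7,r2:Add1,r3:8
  c5: issue ADD r0<-Add2  regs: r0:Add2,r1:7,r2:Add1,r3:8
  c6: stall  regs: r0:Add2,r1:7,r2:Add1,r3:8
  c7: CDB Mul1=56; issue MUL r1<-Mul1  regs: r0:Add2,r1:Mul1,r2:Add1,r3:8
  c8: CDB Mul2=64; issue MUL r0<-Mul2  regs: r0:Mul2,r1:Mul1,r2:Add1,r3:8
  c9: CDB Add2=112  regs: r0:Mul2,r1:Mul1,r2:Add1,r3:8
  c10: CDB Add1=128  regs: r0:Mul2,r1:Mul1,r2:128,r3:8
  c11: -  regs: r0:Mul2,r1:Mul1,r2:128,r3:8
  c12: -  regs: r0:Mul2,r1:Mul1,r2:128,r3:8
  c13: -  regs: r0:Mul2,r1:Mul1,r2:128,r3:8
  c14: -  regs: r0:Mul2,r1:Mul1,r2:128,r3:8
  c15: CDB Mul1=896  regs: r0:Mul2,r1:896,r2:128,r3:8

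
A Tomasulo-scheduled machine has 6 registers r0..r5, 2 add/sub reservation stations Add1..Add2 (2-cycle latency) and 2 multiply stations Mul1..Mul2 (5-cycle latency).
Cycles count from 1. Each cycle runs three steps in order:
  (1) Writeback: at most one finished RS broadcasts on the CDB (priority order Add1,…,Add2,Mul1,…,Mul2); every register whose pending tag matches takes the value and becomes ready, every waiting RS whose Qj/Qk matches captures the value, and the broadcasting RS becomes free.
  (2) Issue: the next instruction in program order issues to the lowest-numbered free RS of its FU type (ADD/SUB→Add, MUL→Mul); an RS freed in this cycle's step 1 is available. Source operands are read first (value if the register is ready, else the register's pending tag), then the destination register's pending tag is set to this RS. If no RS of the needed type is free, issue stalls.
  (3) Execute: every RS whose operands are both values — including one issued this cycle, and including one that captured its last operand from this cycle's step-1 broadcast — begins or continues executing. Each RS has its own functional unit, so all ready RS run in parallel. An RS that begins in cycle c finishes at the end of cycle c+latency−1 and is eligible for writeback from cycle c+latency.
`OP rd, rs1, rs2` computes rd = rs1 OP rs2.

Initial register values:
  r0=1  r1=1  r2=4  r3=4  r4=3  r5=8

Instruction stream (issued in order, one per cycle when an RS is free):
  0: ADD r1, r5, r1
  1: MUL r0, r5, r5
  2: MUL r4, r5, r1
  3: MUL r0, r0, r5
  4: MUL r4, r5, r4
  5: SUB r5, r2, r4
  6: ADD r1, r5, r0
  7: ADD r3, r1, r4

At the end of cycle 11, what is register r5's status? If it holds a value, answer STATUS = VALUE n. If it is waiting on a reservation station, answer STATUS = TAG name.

STATUS = TAG Add1

  c1: issue ADD r1<-Add1  regs: r0:1,r1:Add1,r2:4,r3:4,r4:3,r5:8
  c2: issue MUL r0<-Mul1  regs: r0:Mul1,r1:Add1,r2:4,r3:4,r4:3,r5:8
  c3: CDB Add1=9; issue MUL r4<-Mul2  regs: r0:Mul1,r1:9,r2:4,r3:4,r4:Mul2,r5:8
  c4: stall  regs: r0:Mul1,r1:9,r2:4,r3:4,r4:Mul2,r5:8
  c5: stall  regs: r0:Mul1,r1:9,r2:4,r3:4,r4:Mul2,r5:8
  c6: stall  regs: r0:Mul1,r1:9,r2:4,r3:4,r4:Mul2,r5:8
  c7: CDB Mul1=64; issue MUL r0<-Mul1  regs: r0:Mul1,r1:9,r2:4,r3:4,r4:Mul2,r5:8
  c8: CDB Mul2=72; issue MUL r4<-Mul2  regs: r0:Mul1,r1:9,r2:4,r3:4,r4:Mul2,r5:8
  c9: issue SUB r5<-Add1  regs: r0:Mul1,r1:9,r2:4,r3:4,r4:Mul2,r5:Add1
  c10: issue ADD r1<-Add2  regs: r0:Mul1,r1:Add2,r2:4,r3:4,r4:Mul2,r5:Add1
  c11: stall  regs: r0:Mul1,r1:Add2,r2:4,r3:4,r4:Mul2,r5:Add1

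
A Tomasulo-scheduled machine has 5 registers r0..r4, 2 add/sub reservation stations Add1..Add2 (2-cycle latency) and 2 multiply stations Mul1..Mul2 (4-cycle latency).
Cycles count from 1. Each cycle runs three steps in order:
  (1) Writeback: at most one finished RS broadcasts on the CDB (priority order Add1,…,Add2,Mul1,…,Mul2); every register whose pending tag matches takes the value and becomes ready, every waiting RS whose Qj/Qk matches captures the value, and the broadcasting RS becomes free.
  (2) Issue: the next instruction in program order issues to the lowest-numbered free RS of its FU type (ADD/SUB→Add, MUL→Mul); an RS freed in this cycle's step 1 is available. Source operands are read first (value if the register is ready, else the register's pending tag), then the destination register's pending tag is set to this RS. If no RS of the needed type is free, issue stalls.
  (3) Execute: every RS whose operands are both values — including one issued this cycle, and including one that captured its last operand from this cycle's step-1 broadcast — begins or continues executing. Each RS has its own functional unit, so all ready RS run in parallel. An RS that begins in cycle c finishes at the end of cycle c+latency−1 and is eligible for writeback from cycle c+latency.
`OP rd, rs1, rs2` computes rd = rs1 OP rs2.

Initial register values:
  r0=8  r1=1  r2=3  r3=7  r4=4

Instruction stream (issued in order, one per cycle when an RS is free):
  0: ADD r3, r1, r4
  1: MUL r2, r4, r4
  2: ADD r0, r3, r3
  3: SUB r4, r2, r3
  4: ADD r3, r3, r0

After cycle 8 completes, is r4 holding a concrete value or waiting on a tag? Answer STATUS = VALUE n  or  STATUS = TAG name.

c1: issue ADD r3<-Add1 | r0:8,r1:1,r2:3,r3:Add1,r4:4
c2: issue MUL r2<-Mul1 | r0:8,r1:1,r2:Mul1,r3:Add1,r4:4
c3: CDB Add1=5; issue ADD r0<-Add1 | r0:Add1,r1:1,r2:Mul1,r3:5,r4:4
c4: issue SUB r4<-Add2 | r0:Add1,r1:1,r2:Mul1,r3:5,r4:Add2
c5: CDB Add1=10; issue ADD r3<-Add1 | r0:10,r1:1,r2:Mul1,r3:Add1,r4:Add2
c6: CDB Mul1=16 | r0:10,r1:1,r2:16,r3:Add1,r4:Add2
c7: CDB Add1=15 | r0:10,r1:1,r2:16,r3:15,r4:Add2
c8: CDB Add2=11 | r0:10,r1:1,r2:16,r3:15,r4:11

STATUS = VALUE 11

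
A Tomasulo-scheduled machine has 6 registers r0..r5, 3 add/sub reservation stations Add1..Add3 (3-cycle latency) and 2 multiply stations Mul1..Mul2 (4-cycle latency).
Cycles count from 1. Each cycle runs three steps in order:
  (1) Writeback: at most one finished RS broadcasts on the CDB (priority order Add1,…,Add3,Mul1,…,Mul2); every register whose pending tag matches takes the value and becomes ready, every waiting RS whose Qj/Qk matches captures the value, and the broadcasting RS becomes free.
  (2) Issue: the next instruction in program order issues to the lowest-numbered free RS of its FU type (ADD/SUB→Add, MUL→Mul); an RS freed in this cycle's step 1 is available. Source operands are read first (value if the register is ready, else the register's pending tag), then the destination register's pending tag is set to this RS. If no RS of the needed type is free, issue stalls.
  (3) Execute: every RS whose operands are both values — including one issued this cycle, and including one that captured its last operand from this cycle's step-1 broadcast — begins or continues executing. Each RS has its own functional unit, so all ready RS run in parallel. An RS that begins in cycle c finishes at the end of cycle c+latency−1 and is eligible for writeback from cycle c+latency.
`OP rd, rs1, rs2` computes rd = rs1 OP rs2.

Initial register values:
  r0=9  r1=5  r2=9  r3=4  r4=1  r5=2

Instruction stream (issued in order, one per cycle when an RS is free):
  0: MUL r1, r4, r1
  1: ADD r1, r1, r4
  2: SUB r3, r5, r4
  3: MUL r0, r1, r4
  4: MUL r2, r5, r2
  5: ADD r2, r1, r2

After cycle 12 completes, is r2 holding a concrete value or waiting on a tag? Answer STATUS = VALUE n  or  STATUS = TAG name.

  c1: issue MUL r1<-Mul1  regs: r0:9,r1:Mul1,r2:9,r3:4,r4:1,r5:2
  c2: issue ADD r1<-Add1  regs: r0:9,r1:Add1,r2:9,r3:4,r4:1,r5:2
  c3: issue SUB r3<-Add2  regs: r0:9,r1:Add1,r2:9,r3:Add2,r4:1,r5:2
  c4: issue MUL r0<-Mul2  regs: r0:Mul2,r1:Add1,r2:9,r3:Add2,r4:1,r5:2
  c5: CDB Mul1=5; issue MUL r2<-Mul1  regs: r0:Mul2,r1:Add1,r2:Mul1,r3:Add2,r4:1,r5:2
  c6: CDB Add2=1; issue ADD r2<-Add2  regs: r0:Mul2,r1:Add1,r2:Add2,r3:1,r4:1,r5:2
  c7: -  regs: r0:Mul2,r1:Add1,r2:Add2,r3:1,r4:1,r5:2
  c8: CDB Add1=6  regs: r0:Mul2,r1:6,r2:Add2,r3:1,r4:1,r5:2
  c9: CDB Mul1=18  regs: r0:Mul2,r1:6,r2:Add2,r3:1,r4:1,r5:2
  c10: -  regs: r0:Mul2,r1:6,r2:Add2,r3:1,r4:1,r5:2
  c11: -  regs: r0:Mul2,r1:6,r2:Add2,r3:1,r4:1,r5:2
  c12: CDB Add2=24  regs: r0:Mul2,r1:6,r2:24,r3:1,r4:1,r5:2

STATUS = VALUE 24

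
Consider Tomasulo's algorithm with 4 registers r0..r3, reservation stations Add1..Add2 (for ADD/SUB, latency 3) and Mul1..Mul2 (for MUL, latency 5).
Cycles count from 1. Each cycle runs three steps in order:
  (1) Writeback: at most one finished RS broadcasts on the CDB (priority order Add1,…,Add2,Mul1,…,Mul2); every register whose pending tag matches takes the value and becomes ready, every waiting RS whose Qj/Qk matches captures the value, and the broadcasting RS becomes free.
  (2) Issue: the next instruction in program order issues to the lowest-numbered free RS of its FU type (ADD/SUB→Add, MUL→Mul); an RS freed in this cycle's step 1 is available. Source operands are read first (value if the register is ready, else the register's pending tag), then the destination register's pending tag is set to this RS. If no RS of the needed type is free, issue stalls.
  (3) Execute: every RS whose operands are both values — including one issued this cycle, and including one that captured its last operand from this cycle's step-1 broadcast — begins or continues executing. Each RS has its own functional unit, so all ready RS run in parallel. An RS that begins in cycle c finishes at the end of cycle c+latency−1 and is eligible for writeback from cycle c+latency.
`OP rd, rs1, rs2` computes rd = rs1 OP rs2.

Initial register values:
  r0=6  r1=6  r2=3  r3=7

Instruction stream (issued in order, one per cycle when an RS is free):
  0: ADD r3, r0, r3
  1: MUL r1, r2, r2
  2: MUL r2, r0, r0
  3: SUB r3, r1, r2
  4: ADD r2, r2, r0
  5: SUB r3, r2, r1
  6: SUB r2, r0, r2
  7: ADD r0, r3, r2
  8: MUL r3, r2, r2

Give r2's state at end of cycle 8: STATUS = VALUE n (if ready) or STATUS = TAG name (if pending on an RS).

STATUS = TAG Add2

  c1: issue ADD r3<-Add1  regs: r0:6,r1:6,r2:3,r3:Add1
  c2: issue MUL r1<-Mul1  regs: r0:6,r1:Mul1,r2:3,r3:Add1
  c3: issue MUL r2<-Mul2  regs: r0:6,r1:Mul1,r2:Mul2,r3:Add1
  c4: CDB Add1=13; issue SUB r3<-Add1  regs: r0:6,r1:Mul1,r2:Mul2,r3:Add1
  c5: issue ADD r2<-Add2  regs: r0:6,r1:Mul1,r2:Add2,r3:Add1
  c6: stall  regs: r0:6,r1:Mul1,r2:Add2,r3:Add1
  c7: CDB Mul1=9; stall  regs: r0:6,r1:9,r2:Add2,r3:Add1
  c8: CDB Mul2=36; stall  regs: r0:6,r1:9,r2:Add2,r3:Add1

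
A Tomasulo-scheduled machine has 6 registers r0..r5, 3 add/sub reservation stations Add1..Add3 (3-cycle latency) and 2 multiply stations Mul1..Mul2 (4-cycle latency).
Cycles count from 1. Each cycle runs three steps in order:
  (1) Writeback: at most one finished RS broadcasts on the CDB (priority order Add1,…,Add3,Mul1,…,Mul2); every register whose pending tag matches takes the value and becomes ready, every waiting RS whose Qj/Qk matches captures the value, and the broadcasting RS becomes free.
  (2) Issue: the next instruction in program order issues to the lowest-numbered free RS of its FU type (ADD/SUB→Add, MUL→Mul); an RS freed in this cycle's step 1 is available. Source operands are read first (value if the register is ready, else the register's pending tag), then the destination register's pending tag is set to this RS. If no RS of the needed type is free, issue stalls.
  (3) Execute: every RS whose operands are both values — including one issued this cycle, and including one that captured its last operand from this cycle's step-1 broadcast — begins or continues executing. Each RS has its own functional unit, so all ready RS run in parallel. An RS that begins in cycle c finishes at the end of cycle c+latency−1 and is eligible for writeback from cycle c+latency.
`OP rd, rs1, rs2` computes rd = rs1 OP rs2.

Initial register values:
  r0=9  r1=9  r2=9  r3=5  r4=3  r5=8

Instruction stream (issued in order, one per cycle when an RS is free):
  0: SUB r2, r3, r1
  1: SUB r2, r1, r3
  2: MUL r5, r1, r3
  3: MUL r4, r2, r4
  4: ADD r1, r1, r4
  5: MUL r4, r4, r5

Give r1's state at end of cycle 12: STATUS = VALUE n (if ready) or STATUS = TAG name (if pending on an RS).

STATUS = VALUE 21

c1: issue SUB r2<-Add1 | r0:9,r1:9,r2:Add1,r3:5,r4:3,r5:8
c2: issue SUB r2<-Add2 | r0:9,r1:9,r2:Add2,r3:5,r4:3,r5:8
c3: issue MUL r5<-Mul1 | r0:9,r1:9,r2:Add2,r3:5,r4:3,r5:Mul1
c4: CDB Add1=-4; issue MUL r4<-Mul2 | r0:9,r1:9,r2:Add2,r3:5,r4:Mul2,r5:Mul1
c5: CDB Add2=4; issue ADD r1<-Add1 | r0:9,r1:Add1,r2:4,r3:5,r4:Mul2,r5:Mul1
c6: stall | r0:9,r1:Add1,r2:4,r3:5,r4:Mul2,r5:Mul1
c7: CDB Mul1=45; issue MUL r4<-Mul1 | r0:9,r1:Add1,r2:4,r3:5,r4:Mul1,r5:45
c8: - | r0:9,r1:Add1,r2:4,r3:5,r4:Mul1,r5:45
c9: CDB Mul2=12 | r0:9,r1:Add1,r2:4,r3:5,r4:Mul1,r5:45
c10: - | r0:9,r1:Add1,r2:4,r3:5,r4:Mul1,r5:45
c11: - | r0:9,r1:Add1,r2:4,r3:5,r4:Mul1,r5:45
c12: CDB Add1=21 | r0:9,r1:21,r2:4,r3:5,r4:Mul1,r5:45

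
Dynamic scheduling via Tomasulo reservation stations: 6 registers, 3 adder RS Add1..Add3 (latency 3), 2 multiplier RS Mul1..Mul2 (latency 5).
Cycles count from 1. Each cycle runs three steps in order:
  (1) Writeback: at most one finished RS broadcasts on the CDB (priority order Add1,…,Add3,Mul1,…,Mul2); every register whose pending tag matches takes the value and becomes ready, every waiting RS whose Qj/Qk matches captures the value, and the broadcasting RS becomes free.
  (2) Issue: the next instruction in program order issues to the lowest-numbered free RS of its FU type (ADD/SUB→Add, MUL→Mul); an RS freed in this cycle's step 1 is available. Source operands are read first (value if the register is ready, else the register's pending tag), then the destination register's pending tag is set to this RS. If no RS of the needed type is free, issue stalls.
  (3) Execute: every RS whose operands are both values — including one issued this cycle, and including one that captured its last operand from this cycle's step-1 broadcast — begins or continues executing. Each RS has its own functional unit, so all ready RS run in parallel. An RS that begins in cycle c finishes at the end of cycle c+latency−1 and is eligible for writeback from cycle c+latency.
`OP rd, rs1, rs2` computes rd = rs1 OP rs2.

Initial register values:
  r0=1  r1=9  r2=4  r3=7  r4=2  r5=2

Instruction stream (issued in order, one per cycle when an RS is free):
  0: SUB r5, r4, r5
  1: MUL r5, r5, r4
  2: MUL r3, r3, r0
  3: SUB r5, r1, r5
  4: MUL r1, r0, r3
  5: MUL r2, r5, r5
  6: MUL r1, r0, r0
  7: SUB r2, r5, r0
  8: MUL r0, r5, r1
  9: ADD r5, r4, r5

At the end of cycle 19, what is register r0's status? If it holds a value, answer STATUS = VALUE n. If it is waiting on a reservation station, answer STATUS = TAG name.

STATUS = TAG Mul1

  c1: issue SUB r5<-Add1  regs: r0:1,r1:9,r2:4,r3:7,r4:2,r5:Add1
  c2: issue MUL r5<-Mul1  regs: r0:1,r1:9,r2:4,r3:7,r4:2,r5:Mul1
  c3: issue MUL r3<-Mul2  regs: r0:1,r1:9,r2:4,r3:Mul2,r4:2,r5:Mul1
  c4: CDB Add1=0; issue SUB r5<-Add1  regs: r0:1,r1:9,r2:4,r3:Mul2,r4:2,r5:Add1
  c5: stall  regs: r0:1,r1:9,r2:4,r3:Mul2,r4:2,r5:Add1
  c6: stall  regs: r0:1,r1:9,r2:4,r3:Mul2,r4:2,r5:Add1
  c7: stall  regs: r0:1,r1:9,r2:4,r3:Mul2,r4:2,r5:Add1
  c8: CDB Mul2=7; issue MUL r1<-Mul2  regs: r0:1,r1:Mul2,r2:4,r3:7,r4:2,r5:Add1
  c9: CDB Mul1=0; issue MUL r2<-Mul1  regs: r0:1,r1:Mul2,r2:Mul1,r3:7,r4:2,r5:Add1
  c10: stall  regs: r0:1,r1:Mul2,r2:Mul1,r3:7,r4:2,r5:Add1
  c11: stall  regs: r0:1,r1:Mul2,r2:Mul1,r3:7,r4:2,r5:Add1
  c12: CDB Add1=9; stall  regs: r0:1,r1:Mul2,r2:Mul1,r3:7,r4:2,r5:9
  c13: CDB Mul2=7; issue MUL r1<-Mul2  regs: r0:1,r1:Mul2,r2:Mul1,r3:7,r4:2,r5:9
  c14: issue SUB r2<-Add1  regs: r0:1,r1:Mul2,r2:Add1,r3:7,r4:2,r5:9
  c15: stall  regs: r0:1,r1:Mul2,r2:Add1,r3:7,r4:2,r5:9
  c16: stall  regs: r0:1,r1:Mul2,r2:Add1,r3:7,r4:2,r5:9
  c17: CDB Add1=8; stall  regs: r0:1,r1:Mul2,r2:8,r3:7,r4:2,r5:9
  c18: CDB Mul1=81; issue MUL r0<-Mul1  regs: r0:Mul1,r1:Mul2,r2:8,r3:7,r4:2,r5:9
  c19: CDB Mul2=1; issue ADD r5<-Add1  regs: r0:Mul1,r1:1,r2:8,r3:7,r4:2,r5:Add1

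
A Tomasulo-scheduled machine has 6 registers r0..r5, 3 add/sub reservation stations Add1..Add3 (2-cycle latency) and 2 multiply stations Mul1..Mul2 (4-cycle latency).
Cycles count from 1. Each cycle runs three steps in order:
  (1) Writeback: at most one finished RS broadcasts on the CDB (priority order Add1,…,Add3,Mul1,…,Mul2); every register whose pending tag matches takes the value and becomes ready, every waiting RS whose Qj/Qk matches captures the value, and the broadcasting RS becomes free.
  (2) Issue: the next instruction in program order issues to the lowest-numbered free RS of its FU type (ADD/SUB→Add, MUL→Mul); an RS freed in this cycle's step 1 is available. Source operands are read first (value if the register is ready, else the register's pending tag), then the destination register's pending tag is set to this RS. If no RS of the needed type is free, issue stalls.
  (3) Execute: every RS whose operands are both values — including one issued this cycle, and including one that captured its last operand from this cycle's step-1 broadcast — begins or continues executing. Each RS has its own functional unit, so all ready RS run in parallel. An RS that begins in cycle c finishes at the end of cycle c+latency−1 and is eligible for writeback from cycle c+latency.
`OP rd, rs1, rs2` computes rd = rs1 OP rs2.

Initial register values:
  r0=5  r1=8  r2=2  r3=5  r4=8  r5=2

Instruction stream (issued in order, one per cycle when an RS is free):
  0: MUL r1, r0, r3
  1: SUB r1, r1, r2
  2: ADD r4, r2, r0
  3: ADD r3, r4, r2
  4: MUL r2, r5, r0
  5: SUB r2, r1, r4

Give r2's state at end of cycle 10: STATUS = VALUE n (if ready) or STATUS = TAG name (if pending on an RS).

STATUS = VALUE 16

cycle 1: issue MUL r1<-Mul1 // r0:5,r1:Mul1,r2:2,r3:5,r4:8,r5:2
cycle 2: issue SUB r1<-Add1 // r0:5,r1:Add1,r2:2,r3:5,r4:8,r5:2
cycle 3: issue ADD r4<-Add2 // r0:5,r1:Add1,r2:2,r3:5,r4:Add2,r5:2
cycle 4: issue ADD r3<-Add3 // r0:5,r1:Add1,r2:2,r3:Add3,r4:Add2,r5:2
cycle 5: CDB Add2=7; issue MUL r2<-Mul2 // r0:5,r1:Add1,r2:Mul2,r3:Add3,r4:7,r5:2
cycle 6: CDB Mul1=25; issue SUB r2<-Add2 // r0:5,r1:Add1,r2:Add2,r3:Add3,r4:7,r5:2
cycle 7: CDB Add3=9 // r0:5,r1:Add1,r2:Add2,r3:9,r4:7,r5:2
cycle 8: CDB Add1=23 // r0:5,r1:23,r2:Add2,r3:9,r4:7,r5:2
cycle 9: CDB Mul2=10 // r0:5,r1:23,r2:Add2,r3:9,r4:7,r5:2
cycle 10: CDB Add2=16 // r0:5,r1:23,r2:16,r3:9,r4:7,r5:2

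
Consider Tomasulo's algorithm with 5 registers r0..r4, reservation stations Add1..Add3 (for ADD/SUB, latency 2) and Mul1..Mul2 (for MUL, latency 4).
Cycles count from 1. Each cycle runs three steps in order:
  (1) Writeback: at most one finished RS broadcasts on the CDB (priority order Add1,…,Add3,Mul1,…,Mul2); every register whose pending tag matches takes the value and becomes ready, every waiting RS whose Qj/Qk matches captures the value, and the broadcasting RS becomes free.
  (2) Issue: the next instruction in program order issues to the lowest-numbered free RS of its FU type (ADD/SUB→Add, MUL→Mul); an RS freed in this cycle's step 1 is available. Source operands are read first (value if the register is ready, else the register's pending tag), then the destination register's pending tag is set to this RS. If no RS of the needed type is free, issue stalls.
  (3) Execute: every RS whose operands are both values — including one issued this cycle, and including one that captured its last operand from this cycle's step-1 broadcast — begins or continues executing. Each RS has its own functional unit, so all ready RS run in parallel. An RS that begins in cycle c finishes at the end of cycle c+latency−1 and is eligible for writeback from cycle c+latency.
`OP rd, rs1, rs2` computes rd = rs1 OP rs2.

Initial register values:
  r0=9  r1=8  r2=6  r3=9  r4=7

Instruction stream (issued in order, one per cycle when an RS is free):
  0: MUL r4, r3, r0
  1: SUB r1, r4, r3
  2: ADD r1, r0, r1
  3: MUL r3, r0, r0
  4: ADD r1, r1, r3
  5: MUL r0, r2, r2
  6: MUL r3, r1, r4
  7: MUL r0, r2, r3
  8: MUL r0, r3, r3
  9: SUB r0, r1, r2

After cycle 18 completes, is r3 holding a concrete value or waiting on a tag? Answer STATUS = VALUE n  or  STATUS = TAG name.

STATUS = VALUE 13122

  c1: issue MUL r4<-Mul1  regs: r0:9,r1:8,r2:6,r3:9,r4:Mul1
  c2: issue SUB r1<-Add1  regs: r0:9,r1:Add1,r2:6,r3:9,r4:Mul1
  c3: issue ADD r1<-Add2  regs: r0:9,r1:Add2,r2:6,r3:9,r4:Mul1
  c4: issue MUL r3<-Mul2  regs: r0:9,r1:Add2,r2:6,r3:Mul2,r4:Mul1
  c5: CDB Mul1=81; issue ADD r1<-Add3  regs: r0:9,r1:Add3,r2:6,r3:Mul2,r4:81
  c6: issue MUL r0<-Mul1  regs: r0:Mul1,r1:Add3,r2:6,r3:Mul2,r4:81
  c7: CDB Add1=72; stall  regs: r0:Mul1,r1:Add3,r2:6,r3:Mul2,r4:81
  c8: CDB Mul2=81; issue MUL r3<-Mul2  regs: r0:Mul1,r1:Add3,r2:6,r3:Mul2,r4:81
  c9: CDB Add2=81; stall  regs: r0:Mul1,r1:Add3,r2:6,r3:Mul2,r4:81
  c10: CDB Mul1=36; issue MUL r0<-Mul1  regs: r0:Mul1,r1:Add3,r2:6,r3:Mul2,r4:81
  c11: CDB Add3=162; stall  regs: r0:Mul1,r1:162,r2:6,r3:Mul2,r4:81
  c12: stall  regs: r0:Mul1,r1:162,r2:6,r3:Mul2,r4:81
  c13: stall  regs: r0:Mul1,r1:162,r2:6,r3:Mul2,r4:81
  c14: stall  regs: r0:Mul1,r1:162,r2:6,r3:Mul2,r4:81
  c15: CDB Mul2=13122; issue MUL r0<-Mul2  regs: r0:Mul2,r1:162,r2:6,r3:13122,r4:81
  c16: issue SUB r0<-Add1  regs: r0:Add1,r1:162,r2:6,r3:13122,r4:81
  c17: -  regs: r0:Add1,r1:162,r2:6,r3:13122,r4:81
  c18: CDB Add1=156  regs: r0:156,r1:162,r2:6,r3:13122,r4:81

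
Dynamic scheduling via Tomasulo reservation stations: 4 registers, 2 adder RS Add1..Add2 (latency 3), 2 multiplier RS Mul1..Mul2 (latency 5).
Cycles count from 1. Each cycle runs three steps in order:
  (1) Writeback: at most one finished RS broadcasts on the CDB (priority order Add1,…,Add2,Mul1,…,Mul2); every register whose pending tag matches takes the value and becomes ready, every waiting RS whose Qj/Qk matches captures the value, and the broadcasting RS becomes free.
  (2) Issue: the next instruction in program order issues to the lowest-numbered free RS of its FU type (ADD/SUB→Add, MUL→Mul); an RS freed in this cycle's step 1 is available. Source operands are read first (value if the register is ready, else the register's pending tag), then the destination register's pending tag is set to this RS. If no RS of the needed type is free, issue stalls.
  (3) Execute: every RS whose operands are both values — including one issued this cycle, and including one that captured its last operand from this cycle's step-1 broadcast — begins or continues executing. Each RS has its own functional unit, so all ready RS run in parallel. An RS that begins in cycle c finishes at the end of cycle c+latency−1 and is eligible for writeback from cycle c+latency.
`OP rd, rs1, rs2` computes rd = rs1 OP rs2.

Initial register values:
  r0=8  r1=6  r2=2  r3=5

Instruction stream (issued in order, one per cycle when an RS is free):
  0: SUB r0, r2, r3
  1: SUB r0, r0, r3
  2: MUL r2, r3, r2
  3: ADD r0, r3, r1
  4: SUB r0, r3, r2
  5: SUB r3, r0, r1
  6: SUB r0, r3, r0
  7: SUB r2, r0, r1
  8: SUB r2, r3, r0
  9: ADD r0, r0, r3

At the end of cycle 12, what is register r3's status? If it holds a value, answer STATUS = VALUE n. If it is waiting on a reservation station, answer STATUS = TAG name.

STATUS = TAG Add2

c1: issue SUB r0<-Add1 | r0:Add1,r1:6,r2:2,r3:5
c2: issue SUB r0<-Add2 | r0:Add2,r1:6,r2:2,r3:5
c3: issue MUL r2<-Mul1 | r0:Add2,r1:6,r2:Mul1,r3:5
c4: CDB Add1=-3; issue ADD r0<-Add1 | r0:Add1,r1:6,r2:Mul1,r3:5
c5: stall | r0:Add1,r1:6,r2:Mul1,r3:5
c6: stall | r0:Add1,r1:6,r2:Mul1,r3:5
c7: CDB Add1=11; issue SUB r0<-Add1 | r0:Add1,r1:6,r2:Mul1,r3:5
c8: CDB Add2=-8; issue SUB r3<-Add2 | r0:Add1,r1:6,r2:Mul1,r3:Add2
c9: CDB Mul1=10; stall | r0:Add1,r1:6,r2:10,r3:Add2
c10: stall | r0:Add1,r1:6,r2:10,r3:Add2
c11: stall | r0:Add1,r1:6,r2:10,r3:Add2
c12: CDB Add1=-5; issue SUB r0<-Add1 | r0:Add1,r1:6,r2:10,r3:Add2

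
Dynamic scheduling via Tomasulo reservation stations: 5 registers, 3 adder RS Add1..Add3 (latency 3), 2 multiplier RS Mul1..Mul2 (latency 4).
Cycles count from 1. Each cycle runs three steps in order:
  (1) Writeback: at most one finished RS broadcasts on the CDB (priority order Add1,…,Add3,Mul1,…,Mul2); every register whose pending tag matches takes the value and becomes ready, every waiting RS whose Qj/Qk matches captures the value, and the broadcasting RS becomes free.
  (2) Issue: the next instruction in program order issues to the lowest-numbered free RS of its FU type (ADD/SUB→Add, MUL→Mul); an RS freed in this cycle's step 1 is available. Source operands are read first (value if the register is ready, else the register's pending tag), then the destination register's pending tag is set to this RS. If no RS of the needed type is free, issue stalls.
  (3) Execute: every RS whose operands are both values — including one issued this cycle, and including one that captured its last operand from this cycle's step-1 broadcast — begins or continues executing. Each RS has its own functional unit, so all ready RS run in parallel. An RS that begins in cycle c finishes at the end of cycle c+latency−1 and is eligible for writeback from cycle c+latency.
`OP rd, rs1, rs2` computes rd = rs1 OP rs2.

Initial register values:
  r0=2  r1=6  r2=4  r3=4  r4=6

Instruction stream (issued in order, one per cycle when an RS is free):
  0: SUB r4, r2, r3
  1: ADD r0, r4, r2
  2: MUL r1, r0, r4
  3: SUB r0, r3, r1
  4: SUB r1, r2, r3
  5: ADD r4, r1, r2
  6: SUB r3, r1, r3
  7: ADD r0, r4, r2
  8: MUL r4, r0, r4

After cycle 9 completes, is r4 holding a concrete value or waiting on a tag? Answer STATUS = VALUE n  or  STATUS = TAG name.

STATUS = TAG Add2

  c1: issue SUB r4<-Add1  regs: r0:2,r1:6,r2:4,r3:4,r4:Add1
  c2: issue ADD r0<-Add2  regs: r0:Add2,r1:6,r2:4,r3:4,r4:Add1
  c3: issue MUL r1<-Mul1  regs: r0:Add2,r1:Mul1,r2:4,r3:4,r4:Add1
  c4: CDB Add1=0; issue SUB r0<-Add1  regs: r0:Add1,r1:Mul1,r2:4,r3:4,r4:0
  c5: issue SUB r1<-Add3  regs: r0:Add1,r1:Add3,r2:4,r3:4,r4:0
  c6: stall  regs: r0:Add1,r1:Add3,r2:4,r3:4,r4:0
  c7: CDB Add2=4; issue ADD r4<-Add2  regs: r0:Add1,r1:Add3,r2:4,r3:4,r4:Add2
  c8: CDB Add3=0; issue SUB r3<-Add3  regs: r0:Add1,r1:0,r2:4,r3:Add3,r4:Add2
  c9: stall  regs: r0:Add1,r1:0,r2:4,r3:Add3,r4:Add2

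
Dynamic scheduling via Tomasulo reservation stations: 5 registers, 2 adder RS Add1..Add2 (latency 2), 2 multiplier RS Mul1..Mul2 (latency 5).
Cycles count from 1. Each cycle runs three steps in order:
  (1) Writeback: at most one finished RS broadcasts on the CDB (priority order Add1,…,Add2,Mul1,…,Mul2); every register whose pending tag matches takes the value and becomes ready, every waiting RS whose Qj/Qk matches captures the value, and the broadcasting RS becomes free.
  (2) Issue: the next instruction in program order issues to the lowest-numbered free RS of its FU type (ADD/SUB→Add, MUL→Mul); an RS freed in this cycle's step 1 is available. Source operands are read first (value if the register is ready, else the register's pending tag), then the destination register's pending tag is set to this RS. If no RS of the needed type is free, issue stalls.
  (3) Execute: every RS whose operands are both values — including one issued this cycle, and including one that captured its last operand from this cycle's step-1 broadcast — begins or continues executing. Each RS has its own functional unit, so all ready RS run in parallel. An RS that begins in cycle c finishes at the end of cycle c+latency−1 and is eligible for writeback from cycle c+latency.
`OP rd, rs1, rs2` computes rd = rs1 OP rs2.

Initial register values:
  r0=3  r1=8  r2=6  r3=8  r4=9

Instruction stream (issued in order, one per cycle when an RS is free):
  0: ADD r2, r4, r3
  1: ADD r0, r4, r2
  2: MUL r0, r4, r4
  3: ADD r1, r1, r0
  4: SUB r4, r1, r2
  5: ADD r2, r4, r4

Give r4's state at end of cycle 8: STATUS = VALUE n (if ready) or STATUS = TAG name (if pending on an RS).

  c1: issue ADD r2<-Add1  regs: r0:3,r1:8,r2:Add1,r3:8,r4:9
  c2: issue ADD r0<-Add2  regs: r0:Add2,r1:8,r2:Add1,r3:8,r4:9
  c3: CDB Add1=17; issue MUL r0<-Mul1  regs: r0:Mul1,r1:8,r2:17,r3:8,r4:9
  c4: issue ADD r1<-Add1  regs: r0:Mul1,r1:Add1,r2:17,r3:8,r4:9
  c5: CDB Add2=26; issue SUB r4<-Add2  regs: r0:Mul1,r1:Add1,r2:17,r3:8,r4:Add2
  c6: stall  regs: r0:Mul1,r1:Add1,r2:17,r3:8,r4:Add2
  c7: stall  regs: r0:Mul1,r1:Add1,r2:17,r3:8,r4:Add2
  c8: CDB Mul1=81; stall  regs: r0:81,r1:Add1,r2:17,r3:8,r4:Add2

STATUS = TAG Add2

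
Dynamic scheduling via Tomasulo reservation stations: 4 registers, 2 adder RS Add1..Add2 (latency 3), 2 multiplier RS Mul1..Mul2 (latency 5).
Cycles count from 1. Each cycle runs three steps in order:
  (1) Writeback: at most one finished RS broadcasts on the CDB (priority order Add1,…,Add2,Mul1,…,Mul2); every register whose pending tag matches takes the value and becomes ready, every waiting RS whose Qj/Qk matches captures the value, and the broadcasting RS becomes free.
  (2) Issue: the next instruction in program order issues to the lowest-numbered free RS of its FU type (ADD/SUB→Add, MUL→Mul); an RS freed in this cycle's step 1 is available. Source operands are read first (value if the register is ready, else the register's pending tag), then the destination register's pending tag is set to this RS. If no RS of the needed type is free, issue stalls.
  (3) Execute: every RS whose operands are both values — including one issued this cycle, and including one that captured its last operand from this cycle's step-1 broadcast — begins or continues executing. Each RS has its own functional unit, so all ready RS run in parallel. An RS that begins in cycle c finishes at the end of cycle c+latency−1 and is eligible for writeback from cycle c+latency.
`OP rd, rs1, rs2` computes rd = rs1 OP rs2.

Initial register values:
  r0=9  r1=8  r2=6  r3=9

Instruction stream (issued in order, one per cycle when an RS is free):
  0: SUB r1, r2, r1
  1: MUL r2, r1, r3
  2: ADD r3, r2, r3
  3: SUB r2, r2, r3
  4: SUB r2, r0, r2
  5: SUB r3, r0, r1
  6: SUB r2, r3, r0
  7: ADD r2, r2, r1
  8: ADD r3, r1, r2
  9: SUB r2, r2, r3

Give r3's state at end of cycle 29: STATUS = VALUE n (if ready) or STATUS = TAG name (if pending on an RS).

  c1: issue SUB r1<-Add1  regs: r0:9,r1:Add1,r2:6,r3:9
  c2: issue MUL r2<-Mul1  regs: r0:9,r1:Add1,r2:Mul1,r3:9
  c3: issue ADD r3<-Add2  regs: r0:9,r1:Add1,r2:Mul1,r3:Add2
  c4: CDB Add1=-2; issue SUB r2<-Add1  regs: r0:9,r1:-2,r2:Add1,r3:Add2
  c5: stall  regs: r0:9,r1:-2,r2:Add1,r3:Add2
  c6: stall  regs: r0:9,r1:-2,r2:Add1,r3:Add2
  c7: stall  regs: r0:9,r1:-2,r2:Add1,r3:Add2
  c8: stall  regs: r0:9,r1:-2,r2:Add1,r3:Add2
  c9: CDB Mul1=-18; stall  regs: r0:9,r1:-2,r2:Add1,r3:Add2
  c10: stall  regs: r0:9,r1:-2,r2:Add1,r3:Add2
  c11: stall  regs: r0:9,r1:-2,r2:Add1,r3:Add2
  c12: CDB Add2=-9; issue SUB r2<-Add2  regs: r0:9,r1:-2,r2:Add2,r3:-9
  c13: stall  regs: r0:9,r1:-2,r2:Add2,r3:-9
  c14: stall  regs: r0:9,r1:-2,r2:Add2,r3:-9
  c15: CDB Add1=-9; issue SUB r3<-Add1  regs: r0:9,r1:-2,r2:Add2,r3:Add1
  c16: stall  regs: r0:9,r1:-2,r2:Add2,r3:Add1
  c17: stall  regs: r0:9,r1:-2,r2:Add2,r3:Add1
  c18: CDB Add1=11; issue SUB r2<-Add1  regs: r0:9,r1:-2,r2:Add1,r3:11
  c19: CDB Add2=18; issue ADD r2<-Add2  regs: r0:9,r1:-2,r2:Add2,r3:11
  c20: stall  regs: r0:9,r1:-2,r2:Add2,r3:11
  c21: CDB Add1=2; issue ADD r3<-Add1  regs: r0:9,r1:-2,r2:Add2,r3:Add1
  c22: stall  regs: r0:9,r1:-2,r2:Add2,r3:Add1
  c23: stall  regs: r0:9,r1:-2,r2:Add2,r3:Add1
  c24: CDB Add2=0; issue SUB r2<-Add2  regs: r0:9,r1:-2,r2:Add2,r3:Add1
  c25: -  regs: r0:9,r1:-2,r2:Add2,r3:Add1
  c26: -  regs: r0:9,r1:-2,r2:Add2,r3:Add1
  c27: CDB Add1=-2  regs: r0:9,r1:-2,r2:Add2,r3:-2
  c28: -  regs: r0:9,r1:-2,r2:Add2,r3:-2
  c29: -  regs: r0:9,r1:-2,r2:Add2,r3:-2

STATUS = VALUE -2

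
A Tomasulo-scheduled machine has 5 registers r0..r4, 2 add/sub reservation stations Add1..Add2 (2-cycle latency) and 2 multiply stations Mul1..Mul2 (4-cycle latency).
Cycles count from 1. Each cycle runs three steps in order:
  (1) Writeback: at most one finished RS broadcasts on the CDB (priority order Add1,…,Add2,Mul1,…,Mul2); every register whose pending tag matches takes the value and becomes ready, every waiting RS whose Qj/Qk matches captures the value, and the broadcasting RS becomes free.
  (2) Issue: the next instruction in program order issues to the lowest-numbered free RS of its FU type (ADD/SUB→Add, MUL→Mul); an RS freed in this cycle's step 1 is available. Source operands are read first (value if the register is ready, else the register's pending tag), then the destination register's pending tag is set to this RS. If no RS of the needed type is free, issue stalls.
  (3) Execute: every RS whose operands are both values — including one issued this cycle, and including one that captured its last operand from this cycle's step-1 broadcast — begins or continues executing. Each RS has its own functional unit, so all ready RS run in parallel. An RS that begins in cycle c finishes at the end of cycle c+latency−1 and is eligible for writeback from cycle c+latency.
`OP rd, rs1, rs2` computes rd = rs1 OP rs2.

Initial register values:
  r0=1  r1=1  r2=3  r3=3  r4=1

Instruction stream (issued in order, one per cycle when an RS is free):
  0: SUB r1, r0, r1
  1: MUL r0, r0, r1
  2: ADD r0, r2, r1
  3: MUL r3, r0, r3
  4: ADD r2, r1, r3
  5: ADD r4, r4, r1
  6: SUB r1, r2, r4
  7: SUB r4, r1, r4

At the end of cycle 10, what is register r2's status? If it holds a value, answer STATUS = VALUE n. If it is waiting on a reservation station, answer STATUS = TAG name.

STATUS = TAG Add1

  c1: issue SUB r1<-Add1  regs: r0:1,r1:Add1,r2:3,r3:3,r4:1
  c2: issue MUL r0<-Mul1  regs: r0:Mul1,r1:Add1,r2:3,r3:3,r4:1
  c3: CDB Add1=0; issue ADD r0<-Add1  regs: r0:Add1,r1:0,r2:3,r3:3,r4:1
  c4: issue MUL r3<-Mul2  regs: r0:Add1,r1:0,r2:3,r3:Mul2,r4:1
  c5: CDB Add1=3; issue ADD r2<-Add1  regs: r0:3,r1:0,r2:Add1,r3:Mul2,r4:1
  c6: issue ADD r4<-Add2  regs: r0:3,r1:0,r2:Add1,r3:Mul2,r4:Add2
  c7: CDB Mul1=0; stall  regs: r0:3,r1:0,r2:Add1,r3:Mul2,r4:Add2
  c8: CDB Add2=1; issue SUB r1<-Add2  regs: r0:3,r1:Add2,r2:Add1,r3:Mul2,r4:1
  c9: CDB Mul2=9; stall  regs: r0:3,r1:Add2,r2:Add1,r3:9,r4:1
  c10: stall  regs: r0:3,r1:Add2,r2:Add1,r3:9,r4:1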